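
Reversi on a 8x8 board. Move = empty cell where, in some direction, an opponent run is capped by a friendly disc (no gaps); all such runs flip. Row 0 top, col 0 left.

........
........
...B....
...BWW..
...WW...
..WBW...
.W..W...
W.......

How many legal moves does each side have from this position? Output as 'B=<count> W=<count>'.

-- B to move --
(2,4): no bracket -> illegal
(2,5): no bracket -> illegal
(2,6): flips 2 -> legal
(3,2): no bracket -> illegal
(3,6): flips 2 -> legal
(4,1): no bracket -> illegal
(4,2): no bracket -> illegal
(4,5): flips 1 -> legal
(4,6): no bracket -> illegal
(5,0): no bracket -> illegal
(5,1): flips 1 -> legal
(5,5): flips 2 -> legal
(6,0): no bracket -> illegal
(6,2): no bracket -> illegal
(6,3): no bracket -> illegal
(6,5): no bracket -> illegal
(7,1): no bracket -> illegal
(7,2): no bracket -> illegal
(7,3): no bracket -> illegal
(7,4): no bracket -> illegal
(7,5): flips 1 -> legal
B mobility = 6
-- W to move --
(1,2): flips 1 -> legal
(1,3): flips 2 -> legal
(1,4): no bracket -> illegal
(2,2): flips 1 -> legal
(2,4): no bracket -> illegal
(3,2): flips 1 -> legal
(4,2): flips 1 -> legal
(6,2): flips 1 -> legal
(6,3): flips 1 -> legal
W mobility = 7

Answer: B=6 W=7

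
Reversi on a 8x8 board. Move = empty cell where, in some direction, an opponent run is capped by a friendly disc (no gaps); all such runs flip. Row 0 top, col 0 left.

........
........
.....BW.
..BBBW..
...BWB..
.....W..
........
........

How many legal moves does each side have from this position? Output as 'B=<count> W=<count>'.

-- B to move --
(1,5): no bracket -> illegal
(1,6): no bracket -> illegal
(1,7): no bracket -> illegal
(2,4): no bracket -> illegal
(2,7): flips 1 -> legal
(3,6): flips 1 -> legal
(3,7): no bracket -> illegal
(4,6): no bracket -> illegal
(5,3): no bracket -> illegal
(5,4): flips 1 -> legal
(5,6): no bracket -> illegal
(6,4): no bracket -> illegal
(6,5): flips 1 -> legal
(6,6): flips 2 -> legal
B mobility = 5
-- W to move --
(1,4): no bracket -> illegal
(1,5): flips 1 -> legal
(1,6): no bracket -> illegal
(2,1): no bracket -> illegal
(2,2): flips 1 -> legal
(2,3): no bracket -> illegal
(2,4): flips 2 -> legal
(3,1): flips 3 -> legal
(3,6): no bracket -> illegal
(4,1): no bracket -> illegal
(4,2): flips 1 -> legal
(4,6): flips 1 -> legal
(5,2): no bracket -> illegal
(5,3): no bracket -> illegal
(5,4): no bracket -> illegal
(5,6): no bracket -> illegal
W mobility = 6

Answer: B=5 W=6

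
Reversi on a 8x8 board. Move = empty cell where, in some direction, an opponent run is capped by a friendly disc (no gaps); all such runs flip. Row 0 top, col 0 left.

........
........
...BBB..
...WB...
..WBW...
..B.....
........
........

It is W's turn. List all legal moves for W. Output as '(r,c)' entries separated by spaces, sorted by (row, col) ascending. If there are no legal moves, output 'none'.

(1,2): no bracket -> illegal
(1,3): flips 1 -> legal
(1,4): flips 2 -> legal
(1,5): flips 1 -> legal
(1,6): no bracket -> illegal
(2,2): no bracket -> illegal
(2,6): no bracket -> illegal
(3,2): no bracket -> illegal
(3,5): flips 1 -> legal
(3,6): no bracket -> illegal
(4,1): no bracket -> illegal
(4,5): no bracket -> illegal
(5,1): no bracket -> illegal
(5,3): flips 1 -> legal
(5,4): no bracket -> illegal
(6,1): no bracket -> illegal
(6,2): flips 1 -> legal
(6,3): no bracket -> illegal

Answer: (1,3) (1,4) (1,5) (3,5) (5,3) (6,2)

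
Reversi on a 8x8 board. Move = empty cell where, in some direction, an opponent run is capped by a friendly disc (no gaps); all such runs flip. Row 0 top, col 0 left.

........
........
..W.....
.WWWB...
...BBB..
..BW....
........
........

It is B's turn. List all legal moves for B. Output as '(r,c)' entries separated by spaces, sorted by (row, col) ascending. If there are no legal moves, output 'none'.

Answer: (1,1) (2,1) (2,3) (3,0) (5,4) (6,2) (6,3)

Derivation:
(1,1): flips 2 -> legal
(1,2): no bracket -> illegal
(1,3): no bracket -> illegal
(2,0): no bracket -> illegal
(2,1): flips 1 -> legal
(2,3): flips 1 -> legal
(2,4): no bracket -> illegal
(3,0): flips 3 -> legal
(4,0): no bracket -> illegal
(4,1): no bracket -> illegal
(4,2): no bracket -> illegal
(5,4): flips 1 -> legal
(6,2): flips 1 -> legal
(6,3): flips 1 -> legal
(6,4): no bracket -> illegal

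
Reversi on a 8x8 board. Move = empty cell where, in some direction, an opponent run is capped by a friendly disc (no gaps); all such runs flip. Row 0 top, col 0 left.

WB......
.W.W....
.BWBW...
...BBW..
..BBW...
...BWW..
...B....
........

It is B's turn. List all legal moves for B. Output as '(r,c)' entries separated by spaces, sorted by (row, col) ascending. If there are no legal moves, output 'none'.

Answer: (0,3) (1,4) (1,5) (2,5) (2,6) (3,6) (4,5) (5,6) (6,4) (6,5) (6,6)

Derivation:
(0,2): no bracket -> illegal
(0,3): flips 1 -> legal
(0,4): no bracket -> illegal
(1,0): no bracket -> illegal
(1,2): no bracket -> illegal
(1,4): flips 1 -> legal
(1,5): flips 1 -> legal
(2,0): no bracket -> illegal
(2,5): flips 1 -> legal
(2,6): flips 2 -> legal
(3,1): no bracket -> illegal
(3,2): no bracket -> illegal
(3,6): flips 1 -> legal
(4,5): flips 2 -> legal
(4,6): no bracket -> illegal
(5,6): flips 2 -> legal
(6,4): flips 2 -> legal
(6,5): flips 1 -> legal
(6,6): flips 2 -> legal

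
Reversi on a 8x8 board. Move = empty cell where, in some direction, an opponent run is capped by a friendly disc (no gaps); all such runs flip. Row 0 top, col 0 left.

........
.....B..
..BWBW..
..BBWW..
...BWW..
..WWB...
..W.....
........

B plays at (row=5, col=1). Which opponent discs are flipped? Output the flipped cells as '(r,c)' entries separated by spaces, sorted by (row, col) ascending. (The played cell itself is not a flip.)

Answer: (5,2) (5,3)

Derivation:
Dir NW: first cell '.' (not opp) -> no flip
Dir N: first cell '.' (not opp) -> no flip
Dir NE: first cell '.' (not opp) -> no flip
Dir W: first cell '.' (not opp) -> no flip
Dir E: opp run (5,2) (5,3) capped by B -> flip
Dir SW: first cell '.' (not opp) -> no flip
Dir S: first cell '.' (not opp) -> no flip
Dir SE: opp run (6,2), next='.' -> no flip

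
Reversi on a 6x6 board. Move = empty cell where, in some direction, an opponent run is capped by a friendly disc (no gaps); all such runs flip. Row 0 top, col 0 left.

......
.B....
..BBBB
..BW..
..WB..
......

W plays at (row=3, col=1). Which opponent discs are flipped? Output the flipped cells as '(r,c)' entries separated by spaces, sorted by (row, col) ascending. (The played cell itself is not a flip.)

Dir NW: first cell '.' (not opp) -> no flip
Dir N: first cell '.' (not opp) -> no flip
Dir NE: opp run (2,2), next='.' -> no flip
Dir W: first cell '.' (not opp) -> no flip
Dir E: opp run (3,2) capped by W -> flip
Dir SW: first cell '.' (not opp) -> no flip
Dir S: first cell '.' (not opp) -> no flip
Dir SE: first cell 'W' (not opp) -> no flip

Answer: (3,2)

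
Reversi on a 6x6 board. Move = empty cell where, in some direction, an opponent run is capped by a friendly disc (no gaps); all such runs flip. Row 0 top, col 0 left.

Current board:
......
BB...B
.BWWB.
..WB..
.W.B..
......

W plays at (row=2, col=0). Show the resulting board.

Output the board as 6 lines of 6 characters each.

Answer: ......
BB...B
WWWWB.
..WB..
.W.B..
......

Derivation:
Place W at (2,0); scan 8 dirs for brackets.
Dir NW: edge -> no flip
Dir N: opp run (1,0), next='.' -> no flip
Dir NE: opp run (1,1), next='.' -> no flip
Dir W: edge -> no flip
Dir E: opp run (2,1) capped by W -> flip
Dir SW: edge -> no flip
Dir S: first cell '.' (not opp) -> no flip
Dir SE: first cell '.' (not opp) -> no flip
All flips: (2,1)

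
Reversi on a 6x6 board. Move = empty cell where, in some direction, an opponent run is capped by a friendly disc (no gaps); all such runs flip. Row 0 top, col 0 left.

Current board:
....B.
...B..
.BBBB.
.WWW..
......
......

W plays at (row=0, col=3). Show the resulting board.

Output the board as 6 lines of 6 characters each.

Place W at (0,3); scan 8 dirs for brackets.
Dir NW: edge -> no flip
Dir N: edge -> no flip
Dir NE: edge -> no flip
Dir W: first cell '.' (not opp) -> no flip
Dir E: opp run (0,4), next='.' -> no flip
Dir SW: first cell '.' (not opp) -> no flip
Dir S: opp run (1,3) (2,3) capped by W -> flip
Dir SE: first cell '.' (not opp) -> no flip
All flips: (1,3) (2,3)

Answer: ...WB.
...W..
.BBWB.
.WWW..
......
......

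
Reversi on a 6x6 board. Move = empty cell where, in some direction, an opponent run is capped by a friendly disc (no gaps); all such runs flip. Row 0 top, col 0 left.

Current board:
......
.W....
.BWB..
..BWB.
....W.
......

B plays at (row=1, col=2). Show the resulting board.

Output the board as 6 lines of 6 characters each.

Place B at (1,2); scan 8 dirs for brackets.
Dir NW: first cell '.' (not opp) -> no flip
Dir N: first cell '.' (not opp) -> no flip
Dir NE: first cell '.' (not opp) -> no flip
Dir W: opp run (1,1), next='.' -> no flip
Dir E: first cell '.' (not opp) -> no flip
Dir SW: first cell 'B' (not opp) -> no flip
Dir S: opp run (2,2) capped by B -> flip
Dir SE: first cell 'B' (not opp) -> no flip
All flips: (2,2)

Answer: ......
.WB...
.BBB..
..BWB.
....W.
......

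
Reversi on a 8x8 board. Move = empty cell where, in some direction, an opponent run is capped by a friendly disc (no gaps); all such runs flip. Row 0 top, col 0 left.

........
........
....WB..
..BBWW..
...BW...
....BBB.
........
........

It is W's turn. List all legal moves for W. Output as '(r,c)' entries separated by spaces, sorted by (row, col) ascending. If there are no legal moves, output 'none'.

Answer: (1,5) (1,6) (2,2) (2,6) (3,1) (4,2) (5,2) (6,4) (6,6)

Derivation:
(1,4): no bracket -> illegal
(1,5): flips 1 -> legal
(1,6): flips 1 -> legal
(2,1): no bracket -> illegal
(2,2): flips 1 -> legal
(2,3): no bracket -> illegal
(2,6): flips 1 -> legal
(3,1): flips 2 -> legal
(3,6): no bracket -> illegal
(4,1): no bracket -> illegal
(4,2): flips 2 -> legal
(4,5): no bracket -> illegal
(4,6): no bracket -> illegal
(4,7): no bracket -> illegal
(5,2): flips 1 -> legal
(5,3): no bracket -> illegal
(5,7): no bracket -> illegal
(6,3): no bracket -> illegal
(6,4): flips 1 -> legal
(6,5): no bracket -> illegal
(6,6): flips 1 -> legal
(6,7): no bracket -> illegal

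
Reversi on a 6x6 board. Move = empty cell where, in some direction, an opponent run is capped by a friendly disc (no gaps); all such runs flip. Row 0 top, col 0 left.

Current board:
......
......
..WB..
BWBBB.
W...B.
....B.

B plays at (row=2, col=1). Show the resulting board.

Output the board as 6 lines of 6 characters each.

Answer: ......
......
.BBB..
BWBBB.
W...B.
....B.

Derivation:
Place B at (2,1); scan 8 dirs for brackets.
Dir NW: first cell '.' (not opp) -> no flip
Dir N: first cell '.' (not opp) -> no flip
Dir NE: first cell '.' (not opp) -> no flip
Dir W: first cell '.' (not opp) -> no flip
Dir E: opp run (2,2) capped by B -> flip
Dir SW: first cell 'B' (not opp) -> no flip
Dir S: opp run (3,1), next='.' -> no flip
Dir SE: first cell 'B' (not opp) -> no flip
All flips: (2,2)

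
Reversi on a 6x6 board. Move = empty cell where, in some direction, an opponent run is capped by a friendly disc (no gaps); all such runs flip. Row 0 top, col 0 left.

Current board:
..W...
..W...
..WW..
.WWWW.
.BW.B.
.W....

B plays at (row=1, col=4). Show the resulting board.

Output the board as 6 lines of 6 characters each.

Answer: ..W...
..W.B.
..WB..
.WBWW.
.BW.B.
.W....

Derivation:
Place B at (1,4); scan 8 dirs for brackets.
Dir NW: first cell '.' (not opp) -> no flip
Dir N: first cell '.' (not opp) -> no flip
Dir NE: first cell '.' (not opp) -> no flip
Dir W: first cell '.' (not opp) -> no flip
Dir E: first cell '.' (not opp) -> no flip
Dir SW: opp run (2,3) (3,2) capped by B -> flip
Dir S: first cell '.' (not opp) -> no flip
Dir SE: first cell '.' (not opp) -> no flip
All flips: (2,3) (3,2)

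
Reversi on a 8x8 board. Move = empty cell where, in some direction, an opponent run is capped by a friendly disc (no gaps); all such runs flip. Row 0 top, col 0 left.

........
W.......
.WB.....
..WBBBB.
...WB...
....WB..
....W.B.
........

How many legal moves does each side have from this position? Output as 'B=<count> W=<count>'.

-- B to move --
(0,0): no bracket -> illegal
(0,1): no bracket -> illegal
(1,1): no bracket -> illegal
(1,2): no bracket -> illegal
(2,0): flips 1 -> legal
(2,3): no bracket -> illegal
(3,0): no bracket -> illegal
(3,1): flips 1 -> legal
(4,1): no bracket -> illegal
(4,2): flips 2 -> legal
(4,5): no bracket -> illegal
(5,2): flips 1 -> legal
(5,3): flips 2 -> legal
(6,3): no bracket -> illegal
(6,5): no bracket -> illegal
(7,3): flips 1 -> legal
(7,4): flips 2 -> legal
(7,5): no bracket -> illegal
B mobility = 7
-- W to move --
(1,1): no bracket -> illegal
(1,2): flips 1 -> legal
(1,3): no bracket -> illegal
(2,3): flips 2 -> legal
(2,4): flips 2 -> legal
(2,5): flips 1 -> legal
(2,6): no bracket -> illegal
(2,7): no bracket -> illegal
(3,1): no bracket -> illegal
(3,7): flips 4 -> legal
(4,2): no bracket -> illegal
(4,5): flips 1 -> legal
(4,6): flips 1 -> legal
(4,7): no bracket -> illegal
(5,3): no bracket -> illegal
(5,6): flips 1 -> legal
(5,7): no bracket -> illegal
(6,5): no bracket -> illegal
(6,7): no bracket -> illegal
(7,5): no bracket -> illegal
(7,6): no bracket -> illegal
(7,7): no bracket -> illegal
W mobility = 8

Answer: B=7 W=8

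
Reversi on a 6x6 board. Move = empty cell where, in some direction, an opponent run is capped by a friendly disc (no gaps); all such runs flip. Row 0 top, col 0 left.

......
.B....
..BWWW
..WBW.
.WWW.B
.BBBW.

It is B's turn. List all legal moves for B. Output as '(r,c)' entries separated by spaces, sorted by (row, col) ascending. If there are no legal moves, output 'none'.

(1,2): flips 2 -> legal
(1,3): flips 1 -> legal
(1,4): no bracket -> illegal
(1,5): flips 1 -> legal
(2,1): no bracket -> illegal
(3,0): flips 1 -> legal
(3,1): flips 3 -> legal
(3,5): flips 1 -> legal
(4,0): no bracket -> illegal
(4,4): no bracket -> illegal
(5,0): no bracket -> illegal
(5,5): flips 1 -> legal

Answer: (1,2) (1,3) (1,5) (3,0) (3,1) (3,5) (5,5)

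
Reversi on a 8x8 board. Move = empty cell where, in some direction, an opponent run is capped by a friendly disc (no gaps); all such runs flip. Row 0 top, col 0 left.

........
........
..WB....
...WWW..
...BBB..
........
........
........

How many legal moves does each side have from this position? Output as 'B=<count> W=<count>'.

-- B to move --
(1,1): flips 2 -> legal
(1,2): no bracket -> illegal
(1,3): no bracket -> illegal
(2,1): flips 1 -> legal
(2,4): flips 1 -> legal
(2,5): flips 2 -> legal
(2,6): flips 1 -> legal
(3,1): no bracket -> illegal
(3,2): no bracket -> illegal
(3,6): no bracket -> illegal
(4,2): no bracket -> illegal
(4,6): no bracket -> illegal
B mobility = 5
-- W to move --
(1,2): flips 1 -> legal
(1,3): flips 1 -> legal
(1,4): no bracket -> illegal
(2,4): flips 1 -> legal
(3,2): no bracket -> illegal
(3,6): no bracket -> illegal
(4,2): no bracket -> illegal
(4,6): no bracket -> illegal
(5,2): flips 1 -> legal
(5,3): flips 2 -> legal
(5,4): flips 1 -> legal
(5,5): flips 2 -> legal
(5,6): flips 1 -> legal
W mobility = 8

Answer: B=5 W=8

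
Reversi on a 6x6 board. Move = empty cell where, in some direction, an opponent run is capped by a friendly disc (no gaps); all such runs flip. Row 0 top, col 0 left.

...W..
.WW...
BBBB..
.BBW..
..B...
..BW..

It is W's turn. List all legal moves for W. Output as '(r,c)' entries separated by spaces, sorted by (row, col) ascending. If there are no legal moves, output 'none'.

Answer: (1,3) (3,0) (3,4) (4,1) (5,1)

Derivation:
(1,0): no bracket -> illegal
(1,3): flips 1 -> legal
(1,4): no bracket -> illegal
(2,4): no bracket -> illegal
(3,0): flips 3 -> legal
(3,4): flips 1 -> legal
(4,0): no bracket -> illegal
(4,1): flips 2 -> legal
(4,3): no bracket -> illegal
(5,1): flips 2 -> legal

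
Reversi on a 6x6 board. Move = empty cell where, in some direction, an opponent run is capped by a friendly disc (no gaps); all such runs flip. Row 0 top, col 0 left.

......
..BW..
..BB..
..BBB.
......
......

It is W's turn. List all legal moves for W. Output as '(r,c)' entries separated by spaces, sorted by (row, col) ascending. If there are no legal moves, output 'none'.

(0,1): no bracket -> illegal
(0,2): no bracket -> illegal
(0,3): no bracket -> illegal
(1,1): flips 1 -> legal
(1,4): no bracket -> illegal
(2,1): no bracket -> illegal
(2,4): no bracket -> illegal
(2,5): no bracket -> illegal
(3,1): flips 1 -> legal
(3,5): no bracket -> illegal
(4,1): no bracket -> illegal
(4,2): no bracket -> illegal
(4,3): flips 2 -> legal
(4,4): no bracket -> illegal
(4,5): no bracket -> illegal

Answer: (1,1) (3,1) (4,3)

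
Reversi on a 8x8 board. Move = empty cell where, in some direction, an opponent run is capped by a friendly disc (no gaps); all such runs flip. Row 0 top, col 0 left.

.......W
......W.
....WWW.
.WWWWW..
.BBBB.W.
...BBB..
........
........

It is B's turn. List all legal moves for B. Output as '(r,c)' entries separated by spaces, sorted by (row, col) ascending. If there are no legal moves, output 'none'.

(0,5): no bracket -> illegal
(0,6): no bracket -> illegal
(1,3): no bracket -> illegal
(1,4): flips 2 -> legal
(1,5): flips 2 -> legal
(1,7): flips 2 -> legal
(2,0): flips 1 -> legal
(2,1): flips 2 -> legal
(2,2): flips 2 -> legal
(2,3): flips 2 -> legal
(2,7): no bracket -> illegal
(3,0): no bracket -> illegal
(3,6): no bracket -> illegal
(3,7): flips 1 -> legal
(4,0): no bracket -> illegal
(4,5): no bracket -> illegal
(4,7): no bracket -> illegal
(5,6): no bracket -> illegal
(5,7): no bracket -> illegal

Answer: (1,4) (1,5) (1,7) (2,0) (2,1) (2,2) (2,3) (3,7)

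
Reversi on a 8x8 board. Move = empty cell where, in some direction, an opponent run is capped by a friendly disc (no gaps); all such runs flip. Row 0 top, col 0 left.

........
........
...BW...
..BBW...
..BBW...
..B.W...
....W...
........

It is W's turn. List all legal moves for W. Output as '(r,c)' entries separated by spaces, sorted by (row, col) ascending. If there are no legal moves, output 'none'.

Answer: (1,2) (2,1) (2,2) (3,1) (4,1) (5,1) (6,1)

Derivation:
(1,2): flips 1 -> legal
(1,3): no bracket -> illegal
(1,4): no bracket -> illegal
(2,1): flips 2 -> legal
(2,2): flips 2 -> legal
(3,1): flips 2 -> legal
(4,1): flips 2 -> legal
(5,1): flips 2 -> legal
(5,3): no bracket -> illegal
(6,1): flips 2 -> legal
(6,2): no bracket -> illegal
(6,3): no bracket -> illegal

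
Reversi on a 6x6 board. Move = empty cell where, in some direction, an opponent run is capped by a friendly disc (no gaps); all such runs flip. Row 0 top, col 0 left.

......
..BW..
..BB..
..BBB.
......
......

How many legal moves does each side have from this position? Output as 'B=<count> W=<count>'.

Answer: B=3 W=3

Derivation:
-- B to move --
(0,2): no bracket -> illegal
(0,3): flips 1 -> legal
(0,4): flips 1 -> legal
(1,4): flips 1 -> legal
(2,4): no bracket -> illegal
B mobility = 3
-- W to move --
(0,1): no bracket -> illegal
(0,2): no bracket -> illegal
(0,3): no bracket -> illegal
(1,1): flips 1 -> legal
(1,4): no bracket -> illegal
(2,1): no bracket -> illegal
(2,4): no bracket -> illegal
(2,5): no bracket -> illegal
(3,1): flips 1 -> legal
(3,5): no bracket -> illegal
(4,1): no bracket -> illegal
(4,2): no bracket -> illegal
(4,3): flips 2 -> legal
(4,4): no bracket -> illegal
(4,5): no bracket -> illegal
W mobility = 3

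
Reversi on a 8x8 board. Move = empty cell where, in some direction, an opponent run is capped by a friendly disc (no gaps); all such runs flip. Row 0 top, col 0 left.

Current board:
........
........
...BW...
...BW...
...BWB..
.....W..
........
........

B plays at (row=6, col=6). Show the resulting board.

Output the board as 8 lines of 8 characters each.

Answer: ........
........
...BW...
...BW...
...BBB..
.....B..
......B.
........

Derivation:
Place B at (6,6); scan 8 dirs for brackets.
Dir NW: opp run (5,5) (4,4) capped by B -> flip
Dir N: first cell '.' (not opp) -> no flip
Dir NE: first cell '.' (not opp) -> no flip
Dir W: first cell '.' (not opp) -> no flip
Dir E: first cell '.' (not opp) -> no flip
Dir SW: first cell '.' (not opp) -> no flip
Dir S: first cell '.' (not opp) -> no flip
Dir SE: first cell '.' (not opp) -> no flip
All flips: (4,4) (5,5)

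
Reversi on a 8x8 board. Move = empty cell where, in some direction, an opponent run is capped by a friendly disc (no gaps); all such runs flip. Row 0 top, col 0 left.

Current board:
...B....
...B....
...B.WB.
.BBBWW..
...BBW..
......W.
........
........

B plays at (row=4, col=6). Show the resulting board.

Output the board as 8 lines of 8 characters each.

Answer: ...B....
...B....
...B.WB.
.BBBWW..
...BBBB.
......W.
........
........

Derivation:
Place B at (4,6); scan 8 dirs for brackets.
Dir NW: opp run (3,5), next='.' -> no flip
Dir N: first cell '.' (not opp) -> no flip
Dir NE: first cell '.' (not opp) -> no flip
Dir W: opp run (4,5) capped by B -> flip
Dir E: first cell '.' (not opp) -> no flip
Dir SW: first cell '.' (not opp) -> no flip
Dir S: opp run (5,6), next='.' -> no flip
Dir SE: first cell '.' (not opp) -> no flip
All flips: (4,5)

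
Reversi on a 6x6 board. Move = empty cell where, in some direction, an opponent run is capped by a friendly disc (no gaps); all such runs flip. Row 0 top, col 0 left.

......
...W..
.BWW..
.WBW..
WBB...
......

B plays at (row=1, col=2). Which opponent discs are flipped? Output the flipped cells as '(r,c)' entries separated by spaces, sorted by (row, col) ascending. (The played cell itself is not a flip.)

Answer: (2,2)

Derivation:
Dir NW: first cell '.' (not opp) -> no flip
Dir N: first cell '.' (not opp) -> no flip
Dir NE: first cell '.' (not opp) -> no flip
Dir W: first cell '.' (not opp) -> no flip
Dir E: opp run (1,3), next='.' -> no flip
Dir SW: first cell 'B' (not opp) -> no flip
Dir S: opp run (2,2) capped by B -> flip
Dir SE: opp run (2,3), next='.' -> no flip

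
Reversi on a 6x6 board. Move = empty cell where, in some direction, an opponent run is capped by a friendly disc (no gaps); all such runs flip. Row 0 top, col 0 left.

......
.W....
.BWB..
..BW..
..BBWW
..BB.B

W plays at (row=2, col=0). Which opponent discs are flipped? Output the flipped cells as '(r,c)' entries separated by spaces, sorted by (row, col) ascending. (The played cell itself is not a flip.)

Dir NW: edge -> no flip
Dir N: first cell '.' (not opp) -> no flip
Dir NE: first cell 'W' (not opp) -> no flip
Dir W: edge -> no flip
Dir E: opp run (2,1) capped by W -> flip
Dir SW: edge -> no flip
Dir S: first cell '.' (not opp) -> no flip
Dir SE: first cell '.' (not opp) -> no flip

Answer: (2,1)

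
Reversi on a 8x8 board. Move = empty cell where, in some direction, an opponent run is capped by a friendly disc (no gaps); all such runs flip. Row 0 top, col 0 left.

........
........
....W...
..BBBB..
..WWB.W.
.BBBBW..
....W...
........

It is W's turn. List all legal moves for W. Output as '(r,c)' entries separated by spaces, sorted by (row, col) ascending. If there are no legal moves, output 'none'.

(2,1): flips 1 -> legal
(2,2): flips 3 -> legal
(2,3): flips 1 -> legal
(2,5): flips 1 -> legal
(2,6): no bracket -> illegal
(3,1): no bracket -> illegal
(3,6): no bracket -> illegal
(4,0): no bracket -> illegal
(4,1): no bracket -> illegal
(4,5): flips 1 -> legal
(5,0): flips 4 -> legal
(6,0): flips 1 -> legal
(6,1): flips 1 -> legal
(6,2): flips 1 -> legal
(6,3): flips 1 -> legal
(6,5): flips 1 -> legal

Answer: (2,1) (2,2) (2,3) (2,5) (4,5) (5,0) (6,0) (6,1) (6,2) (6,3) (6,5)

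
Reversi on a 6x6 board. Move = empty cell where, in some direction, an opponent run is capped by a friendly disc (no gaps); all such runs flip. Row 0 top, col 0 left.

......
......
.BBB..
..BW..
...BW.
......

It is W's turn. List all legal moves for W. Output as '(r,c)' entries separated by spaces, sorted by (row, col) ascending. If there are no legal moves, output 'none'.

(1,0): no bracket -> illegal
(1,1): flips 1 -> legal
(1,2): no bracket -> illegal
(1,3): flips 1 -> legal
(1,4): no bracket -> illegal
(2,0): no bracket -> illegal
(2,4): no bracket -> illegal
(3,0): no bracket -> illegal
(3,1): flips 1 -> legal
(3,4): no bracket -> illegal
(4,1): no bracket -> illegal
(4,2): flips 1 -> legal
(5,2): no bracket -> illegal
(5,3): flips 1 -> legal
(5,4): no bracket -> illegal

Answer: (1,1) (1,3) (3,1) (4,2) (5,3)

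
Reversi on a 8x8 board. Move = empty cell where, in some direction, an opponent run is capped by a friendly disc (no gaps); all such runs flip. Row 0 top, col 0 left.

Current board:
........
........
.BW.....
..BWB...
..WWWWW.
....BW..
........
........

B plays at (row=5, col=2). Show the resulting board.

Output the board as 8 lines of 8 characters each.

Answer: ........
........
.BW.....
..BWB...
..BBWWW.
..B.BW..
........
........

Derivation:
Place B at (5,2); scan 8 dirs for brackets.
Dir NW: first cell '.' (not opp) -> no flip
Dir N: opp run (4,2) capped by B -> flip
Dir NE: opp run (4,3) capped by B -> flip
Dir W: first cell '.' (not opp) -> no flip
Dir E: first cell '.' (not opp) -> no flip
Dir SW: first cell '.' (not opp) -> no flip
Dir S: first cell '.' (not opp) -> no flip
Dir SE: first cell '.' (not opp) -> no flip
All flips: (4,2) (4,3)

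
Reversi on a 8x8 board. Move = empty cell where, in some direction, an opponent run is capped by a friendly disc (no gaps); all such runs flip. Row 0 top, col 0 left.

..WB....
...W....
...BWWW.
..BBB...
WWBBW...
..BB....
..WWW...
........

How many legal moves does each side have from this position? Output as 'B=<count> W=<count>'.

Answer: B=16 W=6

Derivation:
-- B to move --
(0,1): flips 1 -> legal
(0,4): no bracket -> illegal
(1,1): no bracket -> illegal
(1,2): no bracket -> illegal
(1,4): flips 1 -> legal
(1,5): flips 1 -> legal
(1,6): flips 1 -> legal
(1,7): no bracket -> illegal
(2,2): no bracket -> illegal
(2,7): flips 3 -> legal
(3,0): flips 1 -> legal
(3,1): no bracket -> illegal
(3,5): flips 1 -> legal
(3,6): no bracket -> illegal
(3,7): no bracket -> illegal
(4,5): flips 1 -> legal
(5,0): flips 1 -> legal
(5,1): no bracket -> illegal
(5,4): flips 1 -> legal
(5,5): flips 1 -> legal
(6,1): no bracket -> illegal
(6,5): no bracket -> illegal
(7,1): flips 1 -> legal
(7,2): flips 1 -> legal
(7,3): flips 1 -> legal
(7,4): flips 1 -> legal
(7,5): flips 1 -> legal
B mobility = 16
-- W to move --
(0,4): flips 1 -> legal
(1,2): no bracket -> illegal
(1,4): flips 2 -> legal
(2,1): no bracket -> illegal
(2,2): flips 5 -> legal
(3,1): flips 2 -> legal
(3,5): no bracket -> illegal
(4,5): no bracket -> illegal
(5,1): flips 2 -> legal
(5,4): no bracket -> illegal
(6,1): flips 3 -> legal
W mobility = 6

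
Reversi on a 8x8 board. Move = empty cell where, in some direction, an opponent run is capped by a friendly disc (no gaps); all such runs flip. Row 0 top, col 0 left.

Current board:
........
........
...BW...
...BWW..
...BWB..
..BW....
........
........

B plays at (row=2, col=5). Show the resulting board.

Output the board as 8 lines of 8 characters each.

Place B at (2,5); scan 8 dirs for brackets.
Dir NW: first cell '.' (not opp) -> no flip
Dir N: first cell '.' (not opp) -> no flip
Dir NE: first cell '.' (not opp) -> no flip
Dir W: opp run (2,4) capped by B -> flip
Dir E: first cell '.' (not opp) -> no flip
Dir SW: opp run (3,4) capped by B -> flip
Dir S: opp run (3,5) capped by B -> flip
Dir SE: first cell '.' (not opp) -> no flip
All flips: (2,4) (3,4) (3,5)

Answer: ........
........
...BBB..
...BBB..
...BWB..
..BW....
........
........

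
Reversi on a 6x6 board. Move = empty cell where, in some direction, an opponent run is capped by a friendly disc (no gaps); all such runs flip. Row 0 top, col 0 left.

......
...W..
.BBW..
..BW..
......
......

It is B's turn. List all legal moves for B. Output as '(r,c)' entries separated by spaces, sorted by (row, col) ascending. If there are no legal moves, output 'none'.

(0,2): no bracket -> illegal
(0,3): no bracket -> illegal
(0,4): flips 1 -> legal
(1,2): no bracket -> illegal
(1,4): flips 1 -> legal
(2,4): flips 1 -> legal
(3,4): flips 1 -> legal
(4,2): no bracket -> illegal
(4,3): no bracket -> illegal
(4,4): flips 1 -> legal

Answer: (0,4) (1,4) (2,4) (3,4) (4,4)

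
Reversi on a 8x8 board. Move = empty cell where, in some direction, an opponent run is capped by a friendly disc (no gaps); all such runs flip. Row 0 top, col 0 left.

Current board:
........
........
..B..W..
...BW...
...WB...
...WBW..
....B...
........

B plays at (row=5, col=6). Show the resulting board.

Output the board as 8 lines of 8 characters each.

Answer: ........
........
..B..W..
...BW...
...WB...
...WBBB.
....B...
........

Derivation:
Place B at (5,6); scan 8 dirs for brackets.
Dir NW: first cell '.' (not opp) -> no flip
Dir N: first cell '.' (not opp) -> no flip
Dir NE: first cell '.' (not opp) -> no flip
Dir W: opp run (5,5) capped by B -> flip
Dir E: first cell '.' (not opp) -> no flip
Dir SW: first cell '.' (not opp) -> no flip
Dir S: first cell '.' (not opp) -> no flip
Dir SE: first cell '.' (not opp) -> no flip
All flips: (5,5)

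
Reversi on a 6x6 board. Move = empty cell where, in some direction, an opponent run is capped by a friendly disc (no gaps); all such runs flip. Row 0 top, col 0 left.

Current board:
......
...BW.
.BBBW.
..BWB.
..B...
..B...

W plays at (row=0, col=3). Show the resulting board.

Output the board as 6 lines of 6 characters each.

Place W at (0,3); scan 8 dirs for brackets.
Dir NW: edge -> no flip
Dir N: edge -> no flip
Dir NE: edge -> no flip
Dir W: first cell '.' (not opp) -> no flip
Dir E: first cell '.' (not opp) -> no flip
Dir SW: first cell '.' (not opp) -> no flip
Dir S: opp run (1,3) (2,3) capped by W -> flip
Dir SE: first cell 'W' (not opp) -> no flip
All flips: (1,3) (2,3)

Answer: ...W..
...WW.
.BBWW.
..BWB.
..B...
..B...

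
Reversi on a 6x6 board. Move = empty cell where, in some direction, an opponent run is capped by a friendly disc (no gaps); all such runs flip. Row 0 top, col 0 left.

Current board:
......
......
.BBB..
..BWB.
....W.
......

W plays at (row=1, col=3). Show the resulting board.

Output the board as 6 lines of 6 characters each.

Answer: ......
...W..
.BBW..
..BWB.
....W.
......

Derivation:
Place W at (1,3); scan 8 dirs for brackets.
Dir NW: first cell '.' (not opp) -> no flip
Dir N: first cell '.' (not opp) -> no flip
Dir NE: first cell '.' (not opp) -> no flip
Dir W: first cell '.' (not opp) -> no flip
Dir E: first cell '.' (not opp) -> no flip
Dir SW: opp run (2,2), next='.' -> no flip
Dir S: opp run (2,3) capped by W -> flip
Dir SE: first cell '.' (not opp) -> no flip
All flips: (2,3)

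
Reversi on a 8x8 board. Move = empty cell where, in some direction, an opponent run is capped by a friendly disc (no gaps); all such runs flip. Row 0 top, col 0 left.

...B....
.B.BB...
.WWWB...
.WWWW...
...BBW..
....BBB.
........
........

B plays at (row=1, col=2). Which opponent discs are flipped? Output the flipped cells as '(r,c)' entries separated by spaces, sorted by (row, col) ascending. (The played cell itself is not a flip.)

Dir NW: first cell '.' (not opp) -> no flip
Dir N: first cell '.' (not opp) -> no flip
Dir NE: first cell 'B' (not opp) -> no flip
Dir W: first cell 'B' (not opp) -> no flip
Dir E: first cell 'B' (not opp) -> no flip
Dir SW: opp run (2,1), next='.' -> no flip
Dir S: opp run (2,2) (3,2), next='.' -> no flip
Dir SE: opp run (2,3) (3,4) (4,5) capped by B -> flip

Answer: (2,3) (3,4) (4,5)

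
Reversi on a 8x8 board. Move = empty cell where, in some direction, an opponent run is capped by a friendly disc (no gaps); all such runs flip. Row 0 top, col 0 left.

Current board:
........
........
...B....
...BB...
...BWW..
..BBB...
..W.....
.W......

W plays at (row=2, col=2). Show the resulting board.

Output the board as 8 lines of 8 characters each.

Place W at (2,2); scan 8 dirs for brackets.
Dir NW: first cell '.' (not opp) -> no flip
Dir N: first cell '.' (not opp) -> no flip
Dir NE: first cell '.' (not opp) -> no flip
Dir W: first cell '.' (not opp) -> no flip
Dir E: opp run (2,3), next='.' -> no flip
Dir SW: first cell '.' (not opp) -> no flip
Dir S: first cell '.' (not opp) -> no flip
Dir SE: opp run (3,3) capped by W -> flip
All flips: (3,3)

Answer: ........
........
..WB....
...WB...
...BWW..
..BBB...
..W.....
.W......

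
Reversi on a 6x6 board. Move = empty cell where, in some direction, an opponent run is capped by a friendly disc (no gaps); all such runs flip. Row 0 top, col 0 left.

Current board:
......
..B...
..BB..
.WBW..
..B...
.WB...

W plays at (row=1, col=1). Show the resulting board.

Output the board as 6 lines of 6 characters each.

Answer: ......
.WB...
..WB..
.WBW..
..B...
.WB...

Derivation:
Place W at (1,1); scan 8 dirs for brackets.
Dir NW: first cell '.' (not opp) -> no flip
Dir N: first cell '.' (not opp) -> no flip
Dir NE: first cell '.' (not opp) -> no flip
Dir W: first cell '.' (not opp) -> no flip
Dir E: opp run (1,2), next='.' -> no flip
Dir SW: first cell '.' (not opp) -> no flip
Dir S: first cell '.' (not opp) -> no flip
Dir SE: opp run (2,2) capped by W -> flip
All flips: (2,2)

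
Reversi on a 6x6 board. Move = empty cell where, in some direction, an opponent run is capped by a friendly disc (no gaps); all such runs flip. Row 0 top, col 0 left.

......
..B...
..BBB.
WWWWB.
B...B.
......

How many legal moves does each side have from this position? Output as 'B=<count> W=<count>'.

Answer: B=4 W=8

Derivation:
-- B to move --
(2,0): flips 1 -> legal
(2,1): no bracket -> illegal
(4,1): flips 1 -> legal
(4,2): flips 2 -> legal
(4,3): flips 1 -> legal
B mobility = 4
-- W to move --
(0,1): no bracket -> illegal
(0,2): flips 2 -> legal
(0,3): no bracket -> illegal
(1,1): flips 1 -> legal
(1,3): flips 2 -> legal
(1,4): flips 1 -> legal
(1,5): flips 1 -> legal
(2,1): no bracket -> illegal
(2,5): no bracket -> illegal
(3,5): flips 1 -> legal
(4,1): no bracket -> illegal
(4,3): no bracket -> illegal
(4,5): no bracket -> illegal
(5,0): flips 1 -> legal
(5,1): no bracket -> illegal
(5,3): no bracket -> illegal
(5,4): no bracket -> illegal
(5,5): flips 1 -> legal
W mobility = 8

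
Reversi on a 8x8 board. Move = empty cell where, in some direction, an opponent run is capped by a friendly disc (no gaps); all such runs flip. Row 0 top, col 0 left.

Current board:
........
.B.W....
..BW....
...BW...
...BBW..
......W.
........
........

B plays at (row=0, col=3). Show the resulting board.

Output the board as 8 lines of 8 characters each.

Place B at (0,3); scan 8 dirs for brackets.
Dir NW: edge -> no flip
Dir N: edge -> no flip
Dir NE: edge -> no flip
Dir W: first cell '.' (not opp) -> no flip
Dir E: first cell '.' (not opp) -> no flip
Dir SW: first cell '.' (not opp) -> no flip
Dir S: opp run (1,3) (2,3) capped by B -> flip
Dir SE: first cell '.' (not opp) -> no flip
All flips: (1,3) (2,3)

Answer: ...B....
.B.B....
..BB....
...BW...
...BBW..
......W.
........
........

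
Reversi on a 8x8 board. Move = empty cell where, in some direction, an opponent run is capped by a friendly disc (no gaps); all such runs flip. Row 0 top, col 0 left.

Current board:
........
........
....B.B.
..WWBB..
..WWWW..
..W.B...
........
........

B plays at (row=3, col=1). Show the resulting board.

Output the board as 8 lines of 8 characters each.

Answer: ........
........
....B.B.
.BBBBB..
..WWWW..
..W.B...
........
........

Derivation:
Place B at (3,1); scan 8 dirs for brackets.
Dir NW: first cell '.' (not opp) -> no flip
Dir N: first cell '.' (not opp) -> no flip
Dir NE: first cell '.' (not opp) -> no flip
Dir W: first cell '.' (not opp) -> no flip
Dir E: opp run (3,2) (3,3) capped by B -> flip
Dir SW: first cell '.' (not opp) -> no flip
Dir S: first cell '.' (not opp) -> no flip
Dir SE: opp run (4,2), next='.' -> no flip
All flips: (3,2) (3,3)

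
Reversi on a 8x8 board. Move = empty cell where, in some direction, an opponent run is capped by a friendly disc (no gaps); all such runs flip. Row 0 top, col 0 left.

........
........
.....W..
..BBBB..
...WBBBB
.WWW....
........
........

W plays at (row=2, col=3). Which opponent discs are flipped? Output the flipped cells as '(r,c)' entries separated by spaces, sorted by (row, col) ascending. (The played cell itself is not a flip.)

Dir NW: first cell '.' (not opp) -> no flip
Dir N: first cell '.' (not opp) -> no flip
Dir NE: first cell '.' (not opp) -> no flip
Dir W: first cell '.' (not opp) -> no flip
Dir E: first cell '.' (not opp) -> no flip
Dir SW: opp run (3,2), next='.' -> no flip
Dir S: opp run (3,3) capped by W -> flip
Dir SE: opp run (3,4) (4,5), next='.' -> no flip

Answer: (3,3)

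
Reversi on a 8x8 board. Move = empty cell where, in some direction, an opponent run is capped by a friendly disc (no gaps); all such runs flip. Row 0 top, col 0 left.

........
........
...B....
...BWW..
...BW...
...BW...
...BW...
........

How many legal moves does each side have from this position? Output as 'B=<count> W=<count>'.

-- B to move --
(2,4): no bracket -> illegal
(2,5): flips 1 -> legal
(2,6): flips 2 -> legal
(3,6): flips 2 -> legal
(4,5): flips 3 -> legal
(4,6): no bracket -> illegal
(5,5): flips 2 -> legal
(6,5): flips 2 -> legal
(7,3): no bracket -> illegal
(7,4): no bracket -> illegal
(7,5): flips 1 -> legal
B mobility = 7
-- W to move --
(1,2): flips 1 -> legal
(1,3): no bracket -> illegal
(1,4): no bracket -> illegal
(2,2): flips 1 -> legal
(2,4): no bracket -> illegal
(3,2): flips 2 -> legal
(4,2): flips 2 -> legal
(5,2): flips 2 -> legal
(6,2): flips 2 -> legal
(7,2): flips 1 -> legal
(7,3): no bracket -> illegal
(7,4): no bracket -> illegal
W mobility = 7

Answer: B=7 W=7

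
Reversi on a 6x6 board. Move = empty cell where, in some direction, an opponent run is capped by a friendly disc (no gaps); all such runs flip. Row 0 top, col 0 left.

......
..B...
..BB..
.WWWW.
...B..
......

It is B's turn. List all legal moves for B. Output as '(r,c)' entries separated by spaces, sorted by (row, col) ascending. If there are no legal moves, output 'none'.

(2,0): no bracket -> illegal
(2,1): flips 1 -> legal
(2,4): no bracket -> illegal
(2,5): flips 1 -> legal
(3,0): no bracket -> illegal
(3,5): no bracket -> illegal
(4,0): flips 1 -> legal
(4,1): flips 1 -> legal
(4,2): flips 1 -> legal
(4,4): flips 1 -> legal
(4,5): flips 1 -> legal

Answer: (2,1) (2,5) (4,0) (4,1) (4,2) (4,4) (4,5)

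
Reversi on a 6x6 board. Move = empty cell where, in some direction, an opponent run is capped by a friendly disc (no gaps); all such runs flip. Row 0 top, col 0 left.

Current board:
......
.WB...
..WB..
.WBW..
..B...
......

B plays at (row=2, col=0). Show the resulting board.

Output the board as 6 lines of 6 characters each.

Place B at (2,0); scan 8 dirs for brackets.
Dir NW: edge -> no flip
Dir N: first cell '.' (not opp) -> no flip
Dir NE: opp run (1,1), next='.' -> no flip
Dir W: edge -> no flip
Dir E: first cell '.' (not opp) -> no flip
Dir SW: edge -> no flip
Dir S: first cell '.' (not opp) -> no flip
Dir SE: opp run (3,1) capped by B -> flip
All flips: (3,1)

Answer: ......
.WB...
B.WB..
.BBW..
..B...
......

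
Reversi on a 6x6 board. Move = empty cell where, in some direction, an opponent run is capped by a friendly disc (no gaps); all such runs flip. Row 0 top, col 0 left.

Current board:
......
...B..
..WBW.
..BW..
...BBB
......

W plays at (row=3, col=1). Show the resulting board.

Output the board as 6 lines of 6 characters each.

Place W at (3,1); scan 8 dirs for brackets.
Dir NW: first cell '.' (not opp) -> no flip
Dir N: first cell '.' (not opp) -> no flip
Dir NE: first cell 'W' (not opp) -> no flip
Dir W: first cell '.' (not opp) -> no flip
Dir E: opp run (3,2) capped by W -> flip
Dir SW: first cell '.' (not opp) -> no flip
Dir S: first cell '.' (not opp) -> no flip
Dir SE: first cell '.' (not opp) -> no flip
All flips: (3,2)

Answer: ......
...B..
..WBW.
.WWW..
...BBB
......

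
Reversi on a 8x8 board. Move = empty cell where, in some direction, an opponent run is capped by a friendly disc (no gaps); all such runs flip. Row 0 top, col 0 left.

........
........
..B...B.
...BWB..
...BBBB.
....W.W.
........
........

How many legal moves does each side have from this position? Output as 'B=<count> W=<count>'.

-- B to move --
(2,3): flips 1 -> legal
(2,4): flips 1 -> legal
(2,5): flips 1 -> legal
(4,7): no bracket -> illegal
(5,3): no bracket -> illegal
(5,5): no bracket -> illegal
(5,7): no bracket -> illegal
(6,3): flips 1 -> legal
(6,4): flips 1 -> legal
(6,5): flips 1 -> legal
(6,6): flips 1 -> legal
(6,7): flips 1 -> legal
B mobility = 8
-- W to move --
(1,1): no bracket -> illegal
(1,2): no bracket -> illegal
(1,3): no bracket -> illegal
(1,5): no bracket -> illegal
(1,6): no bracket -> illegal
(1,7): no bracket -> illegal
(2,1): no bracket -> illegal
(2,3): no bracket -> illegal
(2,4): no bracket -> illegal
(2,5): no bracket -> illegal
(2,7): no bracket -> illegal
(3,1): no bracket -> illegal
(3,2): flips 2 -> legal
(3,6): flips 3 -> legal
(3,7): no bracket -> illegal
(4,2): no bracket -> illegal
(4,7): no bracket -> illegal
(5,2): flips 1 -> legal
(5,3): no bracket -> illegal
(5,5): no bracket -> illegal
(5,7): no bracket -> illegal
W mobility = 3

Answer: B=8 W=3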